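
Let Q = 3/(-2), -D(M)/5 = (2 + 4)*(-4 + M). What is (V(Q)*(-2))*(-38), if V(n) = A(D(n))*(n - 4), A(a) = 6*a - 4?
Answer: -412148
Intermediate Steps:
D(M) = 120 - 30*M (D(M) = -5*(2 + 4)*(-4 + M) = -30*(-4 + M) = -5*(-24 + 6*M) = 120 - 30*M)
A(a) = -4 + 6*a
Q = -3/2 (Q = 3*(-1/2) = -3/2 ≈ -1.5000)
V(n) = (-4 + n)*(716 - 180*n) (V(n) = (-4 + 6*(120 - 30*n))*(n - 4) = (-4 + (720 - 180*n))*(-4 + n) = (716 - 180*n)*(-4 + n) = (-4 + n)*(716 - 180*n))
(V(Q)*(-2))*(-38) = ((-2864 - 180*(-3/2)**2 + 1436*(-3/2))*(-2))*(-38) = ((-2864 - 180*9/4 - 2154)*(-2))*(-38) = ((-2864 - 405 - 2154)*(-2))*(-38) = -5423*(-2)*(-38) = 10846*(-38) = -412148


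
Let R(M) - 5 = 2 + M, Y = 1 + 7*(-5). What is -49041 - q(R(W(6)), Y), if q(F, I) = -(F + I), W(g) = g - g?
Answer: -49068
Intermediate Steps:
W(g) = 0
Y = -34 (Y = 1 - 35 = -34)
R(M) = 7 + M (R(M) = 5 + (2 + M) = 7 + M)
q(F, I) = -F - I
-49041 - q(R(W(6)), Y) = -49041 - (-(7 + 0) - 1*(-34)) = -49041 - (-1*7 + 34) = -49041 - (-7 + 34) = -49041 - 1*27 = -49041 - 27 = -49068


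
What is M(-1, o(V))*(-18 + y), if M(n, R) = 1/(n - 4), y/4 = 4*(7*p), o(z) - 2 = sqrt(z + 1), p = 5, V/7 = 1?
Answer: -542/5 ≈ -108.40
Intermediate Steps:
V = 7 (V = 7*1 = 7)
o(z) = 2 + sqrt(1 + z) (o(z) = 2 + sqrt(z + 1) = 2 + sqrt(1 + z))
y = 560 (y = 4*(4*(7*5)) = 4*(4*35) = 4*140 = 560)
M(n, R) = 1/(-4 + n)
M(-1, o(V))*(-18 + y) = (-18 + 560)/(-4 - 1) = 542/(-5) = -1/5*542 = -542/5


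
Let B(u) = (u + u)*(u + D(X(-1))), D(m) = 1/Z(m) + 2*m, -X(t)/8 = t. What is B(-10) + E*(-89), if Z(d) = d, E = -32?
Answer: 5451/2 ≈ 2725.5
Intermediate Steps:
X(t) = -8*t
D(m) = 1/m + 2*m
B(u) = 2*u*(129/8 + u) (B(u) = (u + u)*(u + (1/(-8*(-1)) + 2*(-8*(-1)))) = (2*u)*(u + (1/8 + 2*8)) = (2*u)*(u + (1/8 + 16)) = (2*u)*(u + 129/8) = (2*u)*(129/8 + u) = 2*u*(129/8 + u))
B(-10) + E*(-89) = (1/4)*(-10)*(129 + 8*(-10)) - 32*(-89) = (1/4)*(-10)*(129 - 80) + 2848 = (1/4)*(-10)*49 + 2848 = -245/2 + 2848 = 5451/2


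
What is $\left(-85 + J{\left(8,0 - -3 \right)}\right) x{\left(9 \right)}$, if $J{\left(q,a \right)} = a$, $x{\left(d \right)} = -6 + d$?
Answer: $-246$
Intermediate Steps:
$\left(-85 + J{\left(8,0 - -3 \right)}\right) x{\left(9 \right)} = \left(-85 + \left(0 - -3\right)\right) \left(-6 + 9\right) = \left(-85 + \left(0 + 3\right)\right) 3 = \left(-85 + 3\right) 3 = \left(-82\right) 3 = -246$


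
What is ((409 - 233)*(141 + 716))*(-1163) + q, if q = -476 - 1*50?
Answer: -175418142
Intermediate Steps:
q = -526 (q = -476 - 50 = -526)
((409 - 233)*(141 + 716))*(-1163) + q = ((409 - 233)*(141 + 716))*(-1163) - 526 = (176*857)*(-1163) - 526 = 150832*(-1163) - 526 = -175417616 - 526 = -175418142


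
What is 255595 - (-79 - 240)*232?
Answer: 329603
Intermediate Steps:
255595 - (-79 - 240)*232 = 255595 - (-319)*232 = 255595 - 1*(-74008) = 255595 + 74008 = 329603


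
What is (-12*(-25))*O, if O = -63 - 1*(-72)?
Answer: 2700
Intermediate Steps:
O = 9 (O = -63 + 72 = 9)
(-12*(-25))*O = -12*(-25)*9 = 300*9 = 2700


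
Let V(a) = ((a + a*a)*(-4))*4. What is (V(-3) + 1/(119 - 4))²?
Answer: 121859521/13225 ≈ 9214.3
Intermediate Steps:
V(a) = -16*a - 16*a² (V(a) = ((a + a²)*(-4))*4 = (-4*a - 4*a²)*4 = -16*a - 16*a²)
(V(-3) + 1/(119 - 4))² = (-16*(-3)*(1 - 3) + 1/(119 - 4))² = (-16*(-3)*(-2) + 1/115)² = (-96 + 1/115)² = (-11039/115)² = 121859521/13225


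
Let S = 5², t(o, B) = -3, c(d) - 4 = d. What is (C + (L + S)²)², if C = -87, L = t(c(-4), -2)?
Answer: 157609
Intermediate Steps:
c(d) = 4 + d
L = -3
S = 25
(C + (L + S)²)² = (-87 + (-3 + 25)²)² = (-87 + 22²)² = (-87 + 484)² = 397² = 157609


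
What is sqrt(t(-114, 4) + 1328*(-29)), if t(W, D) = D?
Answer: 2*I*sqrt(9627) ≈ 196.23*I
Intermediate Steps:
sqrt(t(-114, 4) + 1328*(-29)) = sqrt(4 + 1328*(-29)) = sqrt(4 - 38512) = sqrt(-38508) = 2*I*sqrt(9627)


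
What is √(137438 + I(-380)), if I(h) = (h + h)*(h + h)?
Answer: √715038 ≈ 845.60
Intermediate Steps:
I(h) = 4*h² (I(h) = (2*h)*(2*h) = 4*h²)
√(137438 + I(-380)) = √(137438 + 4*(-380)²) = √(137438 + 4*144400) = √(137438 + 577600) = √715038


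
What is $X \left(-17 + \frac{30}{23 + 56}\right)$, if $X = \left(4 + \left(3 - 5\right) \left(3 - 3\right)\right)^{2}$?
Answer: $- \frac{21008}{79} \approx -265.92$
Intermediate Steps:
$X = 16$ ($X = \left(4 - 0\right)^{2} = \left(4 + 0\right)^{2} = 4^{2} = 16$)
$X \left(-17 + \frac{30}{23 + 56}\right) = 16 \left(-17 + \frac{30}{23 + 56}\right) = 16 \left(-17 + \frac{30}{79}\right) = 16 \left(- \frac{1313}{79}\right) = - \frac{21008}{79}$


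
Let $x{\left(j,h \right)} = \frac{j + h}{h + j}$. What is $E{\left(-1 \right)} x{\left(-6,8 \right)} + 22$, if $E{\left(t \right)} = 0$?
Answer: $22$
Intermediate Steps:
$x{\left(j,h \right)} = 1$ ($x{\left(j,h \right)} = \frac{h + j}{h + j} = 1$)
$E{\left(-1 \right)} x{\left(-6,8 \right)} + 22 = 0 \cdot 1 + 22 = 0 + 22 = 22$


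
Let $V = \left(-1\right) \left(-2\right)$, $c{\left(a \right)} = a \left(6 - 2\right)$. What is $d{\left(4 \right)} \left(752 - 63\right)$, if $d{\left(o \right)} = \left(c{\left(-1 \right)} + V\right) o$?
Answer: $-5512$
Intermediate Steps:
$c{\left(a \right)} = 4 a$ ($c{\left(a \right)} = a 4 = 4 a$)
$V = 2$
$d{\left(o \right)} = - 2 o$ ($d{\left(o \right)} = \left(4 \left(-1\right) + 2\right) o = \left(-4 + 2\right) o = - 2 o$)
$d{\left(4 \right)} \left(752 - 63\right) = \left(-2\right) 4 \left(752 - 63\right) = - 8 \left(752 - 63\right) = \left(-8\right) 689 = -5512$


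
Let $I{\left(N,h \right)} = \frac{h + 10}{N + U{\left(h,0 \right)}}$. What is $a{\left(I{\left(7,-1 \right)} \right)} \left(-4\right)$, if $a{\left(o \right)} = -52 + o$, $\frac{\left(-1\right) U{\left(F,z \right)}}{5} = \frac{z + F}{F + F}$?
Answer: $200$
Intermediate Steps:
$U{\left(F,z \right)} = - \frac{5 \left(F + z\right)}{2 F}$ ($U{\left(F,z \right)} = - 5 \frac{z + F}{F + F} = - 5 \frac{F + z}{2 F} = - \frac{5 \left(F + z\right)}{2 F}$)
$I{\left(N,h \right)} = \frac{10 + h}{- \frac{5}{2} + N}$ ($I{\left(N,h \right)} = \frac{h + 10}{N + \frac{5 \left(- h - 0\right)}{2 h}} = \frac{10 + h}{N + \frac{5 \left(- h + 0\right)}{2 h}} = \frac{10 + h}{N + \frac{5 \left(- h\right)}{2 h}} = \frac{10 + h}{N - \frac{5}{2}} = \frac{10 + h}{- \frac{5}{2} + N}$)
$a{\left(I{\left(7,-1 \right)} \right)} \left(-4\right) = \left(-52 + \frac{2 \left(10 - 1\right)}{-5 + 2 \cdot 7}\right) \left(-4\right) = \left(-52 + 2 \frac{1}{-5 + 14} \cdot 9\right) \left(-4\right) = \left(-52 + 2 \cdot \frac{1}{9} \cdot 9\right) \left(-4\right) = \left(-52 + 2\right) \left(-4\right) = \left(-50\right) \left(-4\right) = 200$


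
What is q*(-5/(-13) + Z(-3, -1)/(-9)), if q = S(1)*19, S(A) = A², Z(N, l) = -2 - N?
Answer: 608/117 ≈ 5.1966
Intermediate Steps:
q = 19 (q = 1²*19 = 1*19 = 19)
q*(-5/(-13) + Z(-3, -1)/(-9)) = 19*(-5/(-13) + (-2 - 1*(-3))/(-9)) = 19*(-5*(-1/13) + (-2 + 3)*(-⅑)) = 19*(5/13 + 1*(-⅑)) = 19*(5/13 - ⅑) = 19*(32/117) = 608/117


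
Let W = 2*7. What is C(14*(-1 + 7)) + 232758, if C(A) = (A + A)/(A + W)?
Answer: 1629318/7 ≈ 2.3276e+5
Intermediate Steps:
W = 14
C(A) = 2*A/(14 + A) (C(A) = (A + A)/(A + 14) = (2*A)/(14 + A) = 2*A/(14 + A))
C(14*(-1 + 7)) + 232758 = 2*(14*(-1 + 7))/(14 + 14*(-1 + 7)) + 232758 = 2*(14*6)/(14 + 14*6) + 232758 = 2*84/(14 + 84) + 232758 = 2*84/98 + 232758 = 2*84*(1/98) + 232758 = 12/7 + 232758 = 1629318/7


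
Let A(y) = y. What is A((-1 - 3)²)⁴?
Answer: 65536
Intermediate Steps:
A((-1 - 3)²)⁴ = ((-1 - 3)²)⁴ = ((-4)²)⁴ = 16⁴ = 65536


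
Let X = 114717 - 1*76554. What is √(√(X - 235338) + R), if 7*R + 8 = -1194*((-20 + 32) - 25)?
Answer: √(108598 + 245*I*√7887)/7 ≈ 47.311 + 4.6928*I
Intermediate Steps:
X = 38163 (X = 114717 - 76554 = 38163)
R = 15514/7 (R = -8/7 + (-1194*((-20 + 32) - 25))/7 = -8/7 + (-1194*(12 - 25))/7 = -8/7 + (-1194*(-13))/7 = -8/7 + (⅐)*15522 = -8/7 + 15522/7 = 15514/7 ≈ 2216.3)
√(√(X - 235338) + R) = √(√(38163 - 235338) + 15514/7) = √(√(-197175) + 15514/7) = √(5*I*√7887 + 15514/7) = √(15514/7 + 5*I*√7887)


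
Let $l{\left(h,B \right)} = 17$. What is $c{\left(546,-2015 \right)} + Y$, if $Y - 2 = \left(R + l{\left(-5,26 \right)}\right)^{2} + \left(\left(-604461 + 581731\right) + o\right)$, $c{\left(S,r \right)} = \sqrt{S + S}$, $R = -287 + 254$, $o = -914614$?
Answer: $-937086 + 2 \sqrt{273} \approx -9.3705 \cdot 10^{5}$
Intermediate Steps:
$R = -33$
$c{\left(S,r \right)} = \sqrt{2} \sqrt{S}$ ($c{\left(S,r \right)} = \sqrt{2 S} = \sqrt{2} \sqrt{S}$)
$Y = -937086$ ($Y = 2 + \left(\left(-33 + 17\right)^{2} + \left(\left(-604461 + 581731\right) - 914614\right)\right) = 2 + \left(\left(-16\right)^{2} - 937344\right) = 2 + \left(256 - 937344\right) = 2 - 937088 = -937086$)
$c{\left(546,-2015 \right)} + Y = \sqrt{2} \sqrt{546} - 937086 = 2 \sqrt{273} - 937086 = -937086 + 2 \sqrt{273}$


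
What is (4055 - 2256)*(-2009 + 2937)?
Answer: 1669472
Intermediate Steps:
(4055 - 2256)*(-2009 + 2937) = 1799*928 = 1669472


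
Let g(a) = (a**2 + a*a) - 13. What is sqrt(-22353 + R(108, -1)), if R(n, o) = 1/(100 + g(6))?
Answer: I*sqrt(565106034)/159 ≈ 149.51*I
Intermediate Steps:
g(a) = -13 + 2*a**2 (g(a) = (a**2 + a**2) - 13 = 2*a**2 - 13 = -13 + 2*a**2)
R(n, o) = 1/159 (R(n, o) = 1/(100 + (-13 + 2*6**2)) = 1/(100 + (-13 + 2*36)) = 1/(100 + (-13 + 72)) = 1/(100 + 59) = 1/159)
sqrt(-22353 + R(108, -1)) = sqrt(-22353 + 1/159) = sqrt(-3554126/159) = I*sqrt(565106034)/159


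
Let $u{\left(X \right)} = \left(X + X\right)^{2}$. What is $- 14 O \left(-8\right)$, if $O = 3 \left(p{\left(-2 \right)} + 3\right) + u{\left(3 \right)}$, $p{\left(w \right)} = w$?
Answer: $4368$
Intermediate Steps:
$u{\left(X \right)} = 4 X^{2}$ ($u{\left(X \right)} = \left(2 X\right)^{2} = 4 X^{2}$)
$O = 39$ ($O = 3 \left(-2 + 3\right) + 4 \cdot 3^{2} = 3 \cdot 1 + 4 \cdot 9 = 3 + 36 = 39$)
$- 14 O \left(-8\right) = \left(-14\right) 39 \left(-8\right) = \left(-546\right) \left(-8\right) = 4368$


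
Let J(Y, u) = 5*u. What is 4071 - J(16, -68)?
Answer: 4411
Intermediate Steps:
4071 - J(16, -68) = 4071 - 5*(-68) = 4071 - 1*(-340) = 4071 + 340 = 4411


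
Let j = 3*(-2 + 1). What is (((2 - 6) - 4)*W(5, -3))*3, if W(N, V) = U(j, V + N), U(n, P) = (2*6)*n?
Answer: 864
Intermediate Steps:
j = -3 (j = 3*(-1) = -3)
U(n, P) = 12*n
W(N, V) = -36 (W(N, V) = 12*(-3) = -36)
(((2 - 6) - 4)*W(5, -3))*3 = (((2 - 6) - 4)*(-36))*3 = ((-4 - 4)*(-36))*3 = -8*(-36)*3 = 288*3 = 864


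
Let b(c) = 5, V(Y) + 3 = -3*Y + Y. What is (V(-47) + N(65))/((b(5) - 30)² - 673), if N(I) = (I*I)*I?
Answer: -22893/4 ≈ -5723.3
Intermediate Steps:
V(Y) = -3 - 2*Y (V(Y) = -3 + (-3*Y + Y) = -3 - 2*Y)
N(I) = I³ (N(I) = I²*I = I³)
(V(-47) + N(65))/((b(5) - 30)² - 673) = ((-3 - 2*(-47)) + 65³)/((5 - 30)² - 673) = ((-3 + 94) + 274625)/((-25)² - 673) = (91 + 274625)/(625 - 673) = 274716/(-48) = 274716*(-1/48) = -22893/4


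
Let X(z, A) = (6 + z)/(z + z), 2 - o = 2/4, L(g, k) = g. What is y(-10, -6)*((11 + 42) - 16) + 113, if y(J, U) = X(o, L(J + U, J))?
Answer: 411/2 ≈ 205.50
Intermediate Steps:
o = 3/2 (o = 2 - 2/4 = 2 - 1*1/2 = 2 - 1/2 = 3/2 ≈ 1.5000)
X(z, A) = (6 + z)/(2*z) (X(z, A) = (6 + z)/((2*z)) = (6 + z)*(1/(2*z)) = (6 + z)/(2*z))
y(J, U) = 5/2 (y(J, U) = (6 + 3/2)/(2*(3/2)) = (1/2)*(2/3)*(15/2) = 5/2)
y(-10, -6)*((11 + 42) - 16) + 113 = 5*((11 + 42) - 16)/2 + 113 = 5*(53 - 16)/2 + 113 = (5/2)*37 + 113 = 185/2 + 113 = 411/2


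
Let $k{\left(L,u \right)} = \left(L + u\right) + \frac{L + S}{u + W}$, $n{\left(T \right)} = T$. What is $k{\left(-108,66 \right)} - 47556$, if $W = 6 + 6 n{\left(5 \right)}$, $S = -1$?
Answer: $- \frac{4855105}{102} \approx -47599.0$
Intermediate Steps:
$W = 36$ ($W = 6 + 6 \cdot 5 = 6 + 30 = 36$)
$k{\left(L,u \right)} = L + u + \frac{-1 + L}{36 + u}$ ($k{\left(L,u \right)} = \left(L + u\right) + \frac{L - 1}{u + 36} = \left(L + u\right) + \frac{-1 + L}{36 + u} = L + u + \frac{-1 + L}{36 + u}$)
$k{\left(-108,66 \right)} - 47556 = \frac{-1 + 66^{2} + 36 \cdot 66 + 37 \left(-108\right) - 7128}{36 + 66} - 47556 = \frac{-1 + 4356 + 2376 - 3996 - 7128}{102} - 47556 = \frac{1}{102} \left(-4393\right) - 47556 = - \frac{4393}{102} - 47556 = - \frac{4855105}{102}$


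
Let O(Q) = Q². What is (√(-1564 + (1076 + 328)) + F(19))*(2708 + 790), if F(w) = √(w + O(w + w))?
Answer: 3498*√1463 + 13992*I*√10 ≈ 1.338e+5 + 44247.0*I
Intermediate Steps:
F(w) = √(w + 4*w²) (F(w) = √(w + (w + w)²) = √(w + (2*w)²) = √(w + 4*w²))
(√(-1564 + (1076 + 328)) + F(19))*(2708 + 790) = (√(-1564 + (1076 + 328)) + √(19*(1 + 4*19)))*(2708 + 790) = (√(-1564 + 1404) + √(19*(1 + 76)))*3498 = (√(-160) + √(19*77))*3498 = (4*I*√10 + √1463)*3498 = (√1463 + 4*I*√10)*3498 = 3498*√1463 + 13992*I*√10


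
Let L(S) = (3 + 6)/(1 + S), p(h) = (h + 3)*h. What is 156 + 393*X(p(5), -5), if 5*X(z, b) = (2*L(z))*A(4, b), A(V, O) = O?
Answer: -678/41 ≈ -16.537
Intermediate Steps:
p(h) = h*(3 + h) (p(h) = (3 + h)*h = h*(3 + h))
L(S) = 9/(1 + S)
X(z, b) = 18*b/(5*(1 + z)) (X(z, b) = ((2*(9/(1 + z)))*b)/5 = ((18/(1 + z))*b)/5 = (18*b/(1 + z))/5 = 18*b/(5*(1 + z)))
156 + 393*X(p(5), -5) = 156 + 393*((18/5)*(-5)/(1 + 5*(3 + 5))) = 156 + 393*((18/5)*(-5)/(1 + 5*8)) = 156 + 393*((18/5)*(-5)/(1 + 40)) = 156 + 393*((18/5)*(-5)/41) = 156 + 393*((18/5)*(-5)*(1/41)) = 156 + 393*(-18/41) = 156 - 7074/41 = -678/41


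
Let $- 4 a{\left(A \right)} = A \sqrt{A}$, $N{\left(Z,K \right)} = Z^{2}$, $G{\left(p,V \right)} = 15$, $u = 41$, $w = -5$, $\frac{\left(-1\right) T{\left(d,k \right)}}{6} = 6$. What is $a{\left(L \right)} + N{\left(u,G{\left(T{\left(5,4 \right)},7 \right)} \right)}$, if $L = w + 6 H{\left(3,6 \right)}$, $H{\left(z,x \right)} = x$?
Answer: $1681 - \frac{31 \sqrt{31}}{4} \approx 1637.8$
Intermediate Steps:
$T{\left(d,k \right)} = -36$ ($T{\left(d,k \right)} = \left(-6\right) 6 = -36$)
$L = 31$ ($L = -5 + 6 \cdot 6 = -5 + 36 = 31$)
$a{\left(A \right)} = - \frac{A^{\frac{3}{2}}}{4}$ ($a{\left(A \right)} = - \frac{A \sqrt{A}}{4} = - \frac{A^{\frac{3}{2}}}{4}$)
$a{\left(L \right)} + N{\left(u,G{\left(T{\left(5,4 \right)},7 \right)} \right)} = - \frac{31^{\frac{3}{2}}}{4} + 41^{2} = - \frac{31 \sqrt{31}}{4} + 1681 = 1681 - \frac{31 \sqrt{31}}{4}$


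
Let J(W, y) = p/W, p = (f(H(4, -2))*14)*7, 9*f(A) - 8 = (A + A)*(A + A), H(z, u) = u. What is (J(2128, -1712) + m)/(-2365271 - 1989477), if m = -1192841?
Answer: 33995965/124110318 ≈ 0.27392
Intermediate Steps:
f(A) = 8/9 + 4*A**2/9 (f(A) = 8/9 + ((A + A)*(A + A))/9 = 8/9 + ((2*A)*(2*A))/9 = 8/9 + (4*A**2)/9 = 8/9 + 4*A**2/9)
p = 784/3 (p = ((8/9 + (4/9)*(-2)**2)*14)*7 = ((8/9 + (4/9)*4)*14)*7 = ((8/9 + 16/9)*14)*7 = ((8/3)*14)*7 = (112/3)*7 = 784/3 ≈ 261.33)
J(W, y) = 784/(3*W)
(J(2128, -1712) + m)/(-2365271 - 1989477) = ((784/3)/2128 - 1192841)/(-2365271 - 1989477) = ((784/3)*(1/2128) - 1192841)/(-4354748) = (7/57 - 1192841)*(-1/4354748) = -67991930/57*(-1/4354748) = 33995965/124110318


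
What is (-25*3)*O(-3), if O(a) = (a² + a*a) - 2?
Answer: -1200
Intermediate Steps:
O(a) = -2 + 2*a² (O(a) = (a² + a²) - 2 = 2*a² - 2 = -2 + 2*a²)
(-25*3)*O(-3) = (-25*3)*(-2 + 2*(-3)²) = -75*(-2 + 2*9) = -75*(-2 + 18) = -75*16 = -1200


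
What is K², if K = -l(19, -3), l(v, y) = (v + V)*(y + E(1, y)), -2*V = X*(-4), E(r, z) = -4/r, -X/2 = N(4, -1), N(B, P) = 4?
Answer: 441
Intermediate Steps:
X = -8 (X = -2*4 = -8)
V = -16 (V = -(-4)*(-4) = -½*32 = -16)
l(v, y) = (-16 + v)*(-4 + y) (l(v, y) = (v - 16)*(y - 4/1) = (-16 + v)*(y - 4*1) = (-16 + v)*(y - 4) = (-16 + v)*(-4 + y))
K = 21 (K = -(64 - 16*(-3) - 4*19 + 19*(-3)) = -(64 + 48 - 76 - 57) = -1*(-21) = 21)
K² = 21² = 441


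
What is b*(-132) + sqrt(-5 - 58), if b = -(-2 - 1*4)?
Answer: -792 + 3*I*sqrt(7) ≈ -792.0 + 7.9373*I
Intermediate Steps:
b = 6 (b = -(-2 - 4) = -1*(-6) = 6)
b*(-132) + sqrt(-5 - 58) = 6*(-132) + sqrt(-5 - 58) = -792 + sqrt(-63) = -792 + 3*I*sqrt(7)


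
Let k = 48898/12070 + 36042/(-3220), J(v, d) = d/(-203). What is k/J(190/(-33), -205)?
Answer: -402484301/56910050 ≈ -7.0723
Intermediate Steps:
J(v, d) = -d/203 (J(v, d) = d*(-1/203) = -d/203)
k = -13878769/1943270 (k = 48898*(1/12070) + 36042*(-1/3220) = 24449/6035 - 18021/1610 = -13878769/1943270 ≈ -7.1420)
k/J(190/(-33), -205) = -13878769/(1943270*((-1/203*(-205)))) = -13878769/(1943270*205/203) = -13878769/1943270*203/205 = -402484301/56910050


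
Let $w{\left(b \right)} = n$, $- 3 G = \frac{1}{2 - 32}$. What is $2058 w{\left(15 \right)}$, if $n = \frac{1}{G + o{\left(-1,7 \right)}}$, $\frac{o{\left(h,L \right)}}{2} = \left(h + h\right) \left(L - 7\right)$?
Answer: $185220$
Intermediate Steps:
$o{\left(h,L \right)} = 4 h \left(-7 + L\right)$ ($o{\left(h,L \right)} = 2 \left(h + h\right) \left(L - 7\right) = 2 \cdot 2 h \left(-7 + L\right) = 4 h \left(-7 + L\right)$)
$G = \frac{1}{90}$ ($G = - \frac{1}{3 \left(2 - 32\right)} = - \frac{1}{3 \left(-30\right)} = \left(- \frac{1}{3}\right) \left(- \frac{1}{30}\right) = \frac{1}{90} \approx 0.011111$)
$n = 90$ ($n = \frac{1}{\frac{1}{90} + 4 \left(-1\right) \left(-7 + 7\right)} = \frac{1}{\frac{1}{90} + 4 \left(-1\right) 0} = \frac{1}{\frac{1}{90} + 0} = \frac{1}{\frac{1}{90}} = 90$)
$w{\left(b \right)} = 90$
$2058 w{\left(15 \right)} = 2058 \cdot 90 = 185220$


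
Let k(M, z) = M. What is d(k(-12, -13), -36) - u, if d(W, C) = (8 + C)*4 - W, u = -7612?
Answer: 7512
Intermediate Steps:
d(W, C) = 32 - W + 4*C (d(W, C) = (32 + 4*C) - W = 32 - W + 4*C)
d(k(-12, -13), -36) - u = (32 - 1*(-12) + 4*(-36)) - 1*(-7612) = (32 + 12 - 144) + 7612 = -100 + 7612 = 7512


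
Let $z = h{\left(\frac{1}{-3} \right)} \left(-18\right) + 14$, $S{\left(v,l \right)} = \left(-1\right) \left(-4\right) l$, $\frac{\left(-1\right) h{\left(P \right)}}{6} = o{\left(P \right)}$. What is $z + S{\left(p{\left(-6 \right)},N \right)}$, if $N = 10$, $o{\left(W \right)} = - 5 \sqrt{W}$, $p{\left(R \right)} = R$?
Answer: $54 - 180 i \sqrt{3} \approx 54.0 - 311.77 i$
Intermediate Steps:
$h{\left(P \right)} = 30 \sqrt{P}$ ($h{\left(P \right)} = - 6 \left(- 5 \sqrt{P}\right) = 30 \sqrt{P}$)
$S{\left(v,l \right)} = 4 l$
$z = 14 - 180 i \sqrt{3}$ ($z = 30 \sqrt{\frac{1}{-3}} \left(-18\right) + 14 = 30 \sqrt{- \frac{1}{3}} \left(-18\right) + 14 = 30 \frac{i \sqrt{3}}{3} \left(-18\right) + 14 = 10 i \sqrt{3} \left(-18\right) + 14 = - 180 i \sqrt{3} + 14 = 14 - 180 i \sqrt{3} \approx 14.0 - 311.77 i$)
$z + S{\left(p{\left(-6 \right)},N \right)} = \left(14 - 180 i \sqrt{3}\right) + 4 \cdot 10 = \left(14 - 180 i \sqrt{3}\right) + 40 = 54 - 180 i \sqrt{3}$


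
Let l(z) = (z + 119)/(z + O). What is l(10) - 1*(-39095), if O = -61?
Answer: 664572/17 ≈ 39093.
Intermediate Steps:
l(z) = (119 + z)/(-61 + z) (l(z) = (z + 119)/(z - 61) = (119 + z)/(-61 + z))
l(10) - 1*(-39095) = (119 + 10)/(-61 + 10) - 1*(-39095) = 129/(-51) + 39095 = -1/51*129 + 39095 = -43/17 + 39095 = 664572/17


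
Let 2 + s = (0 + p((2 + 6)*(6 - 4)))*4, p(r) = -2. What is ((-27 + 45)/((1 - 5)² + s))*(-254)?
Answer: -762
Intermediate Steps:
s = -10 (s = -2 + (0 - 2)*4 = -2 - 2*4 = -2 - 8 = -10)
((-27 + 45)/((1 - 5)² + s))*(-254) = ((-27 + 45)/((1 - 5)² - 10))*(-254) = (18/((-4)² - 10))*(-254) = (18/(16 - 10))*(-254) = (18/6)*(-254) = (18*(⅙))*(-254) = 3*(-254) = -762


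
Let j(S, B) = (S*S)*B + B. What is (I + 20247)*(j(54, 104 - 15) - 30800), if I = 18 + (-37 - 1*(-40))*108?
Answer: 4711030857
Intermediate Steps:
j(S, B) = B + B*S² (j(S, B) = S²*B + B = B*S² + B = B + B*S²)
I = 342 (I = 18 + (-37 + 40)*108 = 18 + 3*108 = 18 + 324 = 342)
(I + 20247)*(j(54, 104 - 15) - 30800) = (342 + 20247)*((104 - 15)*(1 + 54²) - 30800) = 20589*(89*(1 + 2916) - 30800) = 20589*(89*2917 - 30800) = 20589*(259613 - 30800) = 20589*228813 = 4711030857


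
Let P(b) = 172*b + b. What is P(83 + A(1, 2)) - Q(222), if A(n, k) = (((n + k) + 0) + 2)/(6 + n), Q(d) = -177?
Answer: 102617/7 ≈ 14660.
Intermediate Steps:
A(n, k) = (2 + k + n)/(6 + n) (A(n, k) = (((k + n) + 0) + 2)/(6 + n) = ((k + n) + 2)/(6 + n) = (2 + k + n)/(6 + n))
P(b) = 173*b
P(83 + A(1, 2)) - Q(222) = 173*(83 + (2 + 2 + 1)/(6 + 1)) - 1*(-177) = 173*(83 + 5/7) + 177 = 173*(586/7) + 177 = 101378/7 + 177 = 102617/7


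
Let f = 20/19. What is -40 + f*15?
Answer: -460/19 ≈ -24.211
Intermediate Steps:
f = 20/19 (f = 20*(1/19) = 20/19 ≈ 1.0526)
-40 + f*15 = -40 + (20/19)*15 = -40 + 300/19 = -460/19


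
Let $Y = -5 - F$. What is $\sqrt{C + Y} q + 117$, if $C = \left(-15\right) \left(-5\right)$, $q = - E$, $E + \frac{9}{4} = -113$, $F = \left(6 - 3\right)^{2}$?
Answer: $117 + \frac{461 \sqrt{61}}{4} \approx 1017.1$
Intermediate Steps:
$F = 9$ ($F = 3^{2} = 9$)
$E = - \frac{461}{4}$ ($E = - \frac{9}{4} - 113 = - \frac{461}{4} \approx -115.25$)
$Y = -14$ ($Y = -5 - 9 = -14$)
$q = \frac{461}{4}$ ($q = \left(-1\right) \left(- \frac{461}{4}\right) = \frac{461}{4} \approx 115.25$)
$C = 75$
$\sqrt{C + Y} q + 117 = \sqrt{75 - 14} \cdot \frac{461}{4} + 117 = \sqrt{61} \cdot \frac{461}{4} + 117 = \frac{461 \sqrt{61}}{4} + 117 = 117 + \frac{461 \sqrt{61}}{4}$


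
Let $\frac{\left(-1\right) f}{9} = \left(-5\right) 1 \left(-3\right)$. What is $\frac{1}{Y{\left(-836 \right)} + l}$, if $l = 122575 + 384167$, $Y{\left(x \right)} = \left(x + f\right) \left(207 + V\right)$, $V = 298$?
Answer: $\frac{1}{16387} \approx 6.1024 \cdot 10^{-5}$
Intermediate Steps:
$f = -135$ ($f = - 9 \left(-5\right) 1 \left(-3\right) = - 9 \left(\left(-5\right) \left(-3\right)\right) = \left(-9\right) 15 = -135$)
$Y{\left(x \right)} = -68175 + 505 x$ ($Y{\left(x \right)} = \left(x - 135\right) \left(207 + 298\right) = \left(-135 + x\right) 505 = -68175 + 505 x$)
$l = 506742$
$\frac{1}{Y{\left(-836 \right)} + l} = \frac{1}{\left(-68175 + 505 \left(-836\right)\right) + 506742} = \frac{1}{\left(-68175 - 422180\right) + 506742} = \frac{1}{-490355 + 506742} = \frac{1}{16387}$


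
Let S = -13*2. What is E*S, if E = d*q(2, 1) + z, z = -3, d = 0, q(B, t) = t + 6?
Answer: 78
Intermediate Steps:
q(B, t) = 6 + t
E = -3 (E = 0*(6 + 1) - 3 = 0*7 - 3 = 0 - 3 = -3)
S = -26
E*S = -3*(-26) = 78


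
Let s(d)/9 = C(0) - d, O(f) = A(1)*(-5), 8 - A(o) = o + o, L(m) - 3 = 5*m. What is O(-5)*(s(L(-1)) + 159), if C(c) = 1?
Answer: -5580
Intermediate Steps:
L(m) = 3 + 5*m
A(o) = 8 - 2*o (A(o) = 8 - (o + o) = 8 - 2*o)
O(f) = -30 (O(f) = (8 - 2*1)*(-5) = (8 - 2)*(-5) = 6*(-5) = -30)
s(d) = 9 - 9*d (s(d) = 9*(1 - d) = 9 - 9*d)
O(-5)*(s(L(-1)) + 159) = -30*((9 - 9*(3 + 5*(-1))) + 159) = -30*((9 - 9*(3 - 5)) + 159) = -30*((9 - 9*(-2)) + 159) = -30*((9 + 18) + 159) = -30*(27 + 159) = -30*186 = -5580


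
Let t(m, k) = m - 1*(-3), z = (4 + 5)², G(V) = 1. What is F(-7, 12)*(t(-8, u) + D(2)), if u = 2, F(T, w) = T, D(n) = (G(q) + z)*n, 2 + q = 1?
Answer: -1113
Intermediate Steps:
q = -1 (q = -2 + 1 = -1)
z = 81 (z = 9² = 81)
D(n) = 82*n (D(n) = (1 + 81)*n = 82*n)
t(m, k) = 3 + m (t(m, k) = m + 3 = 3 + m)
F(-7, 12)*(t(-8, u) + D(2)) = -7*((3 - 8) + 82*2) = -7*(-5 + 164) = -7*159 = -1113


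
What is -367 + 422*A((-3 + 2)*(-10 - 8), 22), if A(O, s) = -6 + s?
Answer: 6385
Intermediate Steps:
-367 + 422*A((-3 + 2)*(-10 - 8), 22) = -367 + 422*(-6 + 22) = -367 + 422*16 = -367 + 6752 = 6385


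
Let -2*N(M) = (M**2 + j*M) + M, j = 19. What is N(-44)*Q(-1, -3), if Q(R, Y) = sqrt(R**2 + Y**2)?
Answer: -528*sqrt(10) ≈ -1669.7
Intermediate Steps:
N(M) = -10*M - M**2/2 (N(M) = -((M**2 + 19*M) + M)/2 = -(M**2 + 20*M)/2 = -10*M - M**2/2)
N(-44)*Q(-1, -3) = (-1/2*(-44)*(20 - 44))*sqrt((-1)**2 + (-3)**2) = (-1/2*(-44)*(-24))*sqrt(1 + 9) = -528*sqrt(10)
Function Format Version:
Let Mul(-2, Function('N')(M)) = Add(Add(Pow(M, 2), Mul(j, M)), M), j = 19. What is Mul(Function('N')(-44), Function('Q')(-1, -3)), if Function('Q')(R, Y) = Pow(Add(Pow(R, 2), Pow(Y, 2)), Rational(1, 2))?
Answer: Mul(-528, Pow(10, Rational(1, 2))) ≈ -1669.7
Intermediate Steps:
Function('N')(M) = Add(Mul(-10, M), Mul(Rational(-1, 2), Pow(M, 2))) (Function('N')(M) = Mul(Rational(-1, 2), Add(Add(Pow(M, 2), Mul(19, M)), M)) = Mul(Rational(-1, 2), Add(Pow(M, 2), Mul(20, M))) = Add(Mul(-10, M), Mul(Rational(-1, 2), Pow(M, 2))))
Mul(Function('N')(-44), Function('Q')(-1, -3)) = Mul(Mul(Rational(-1, 2), -44, Add(20, -44)), Pow(Add(Pow(-1, 2), Pow(-3, 2)), Rational(1, 2))) = Mul(Mul(Rational(-1, 2), -44, -24), Pow(Add(1, 9), Rational(1, 2))) = Mul(-528, Pow(10, Rational(1, 2)))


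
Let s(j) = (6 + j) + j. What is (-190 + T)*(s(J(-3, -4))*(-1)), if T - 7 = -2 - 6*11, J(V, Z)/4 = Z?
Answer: -6526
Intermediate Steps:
J(V, Z) = 4*Z
s(j) = 6 + 2*j
T = -61 (T = 7 + (-2 - 6*11) = 7 + (-2 - 66) = 7 - 68 = -61)
(-190 + T)*(s(J(-3, -4))*(-1)) = (-190 - 61)*((6 + 2*(4*(-4)))*(-1)) = -251*(6 + 2*(-16))*(-1) = -251*(6 - 32)*(-1) = -(-6526)*(-1) = -251*26 = -6526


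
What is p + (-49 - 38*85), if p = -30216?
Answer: -33495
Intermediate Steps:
p + (-49 - 38*85) = -30216 + (-49 - 38*85) = -30216 + (-49 - 3230) = -30216 - 3279 = -33495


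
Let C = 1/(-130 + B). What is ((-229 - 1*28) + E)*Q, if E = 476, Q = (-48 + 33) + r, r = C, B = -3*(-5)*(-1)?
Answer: -476544/145 ≈ -3286.5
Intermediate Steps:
B = -15 (B = 15*(-1) = -15)
C = -1/145 (C = 1/(-130 - 15) = 1/(-145) = -1/145 ≈ -0.0068966)
r = -1/145 ≈ -0.0068966
Q = -2176/145 (Q = (-48 + 33) - 1/145 = -15 - 1/145 = -2176/145 ≈ -15.007)
((-229 - 1*28) + E)*Q = ((-229 - 1*28) + 476)*(-2176/145) = ((-229 - 28) + 476)*(-2176/145) = (-257 + 476)*(-2176/145) = 219*(-2176/145) = -476544/145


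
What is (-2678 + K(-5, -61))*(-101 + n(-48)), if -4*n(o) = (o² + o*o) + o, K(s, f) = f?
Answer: 3399099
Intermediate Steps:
n(o) = -o²/2 - o/4 (n(o) = -((o² + o*o) + o)/4 = -((o² + o²) + o)/4 = -(2*o² + o)/4 = -(o + 2*o²)/4 = -o²/2 - o/4)
(-2678 + K(-5, -61))*(-101 + n(-48)) = (-2678 - 61)*(-101 - ¼*(-48)*(1 + 2*(-48))) = -2739*(-101 - ¼*(-48)*(1 - 96)) = -2739*(-101 - ¼*(-48)*(-95)) = -2739*(-101 - 1140) = -2739*(-1241) = 3399099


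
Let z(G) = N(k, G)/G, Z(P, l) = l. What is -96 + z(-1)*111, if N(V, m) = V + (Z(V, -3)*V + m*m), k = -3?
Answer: -873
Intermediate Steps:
N(V, m) = m² - 2*V (N(V, m) = V + (-3*V + m*m) = V + (-3*V + m²) = V + (m² - 3*V) = m² - 2*V)
z(G) = (6 + G²)/G (z(G) = (G² - 2*(-3))/G = (G² + 6)/G = (6 + G²)/G)
-96 + z(-1)*111 = -96 + (-1 + 6/(-1))*111 = -96 + (-1 + 6*(-1))*111 = -96 + (-1 - 6)*111 = -96 - 7*111 = -96 - 777 = -873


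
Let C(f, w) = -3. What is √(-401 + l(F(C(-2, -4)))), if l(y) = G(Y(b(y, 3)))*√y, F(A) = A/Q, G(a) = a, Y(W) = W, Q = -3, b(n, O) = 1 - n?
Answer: I*√401 ≈ 20.025*I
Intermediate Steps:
F(A) = -A/3 (F(A) = A/(-3) = A*(-⅓) = -A/3)
l(y) = √y*(1 - y) (l(y) = (1 - y)*√y = √y*(1 - y))
√(-401 + l(F(C(-2, -4)))) = √(-401 + √(-⅓*(-3))*(1 - (-1)*(-3)/3)) = √(-401 + √1*(1 - 1*1)) = √(-401 + 1*(1 - 1)) = √(-401 + 1*0) = √(-401 + 0) = √(-401) = I*√401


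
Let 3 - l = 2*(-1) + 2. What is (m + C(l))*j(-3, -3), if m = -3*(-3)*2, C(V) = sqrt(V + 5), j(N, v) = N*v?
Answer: 162 + 18*sqrt(2) ≈ 187.46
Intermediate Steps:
l = 3 (l = 3 - (2*(-1) + 2) = 3 - (-2 + 2) = 3 - 1*0 = 3 + 0 = 3)
C(V) = sqrt(5 + V)
m = 18 (m = 9*2 = 18)
(m + C(l))*j(-3, -3) = (18 + sqrt(5 + 3))*(-3*(-3)) = (18 + sqrt(8))*9 = (18 + 2*sqrt(2))*9 = 162 + 18*sqrt(2)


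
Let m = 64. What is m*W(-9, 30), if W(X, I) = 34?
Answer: 2176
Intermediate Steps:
m*W(-9, 30) = 64*34 = 2176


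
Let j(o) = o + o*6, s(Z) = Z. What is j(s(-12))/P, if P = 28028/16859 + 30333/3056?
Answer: -4327772736/597037615 ≈ -7.2487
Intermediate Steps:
P = 597037615/51521104 (P = 28028*(1/16859) + 30333*(1/3056) = 28028/16859 + 30333/3056 = 597037615/51521104 ≈ 11.588)
j(o) = 7*o (j(o) = o + 6*o = 7*o)
j(s(-12))/P = (7*(-12))/(597037615/51521104) = -84*51521104/597037615 = -4327772736/597037615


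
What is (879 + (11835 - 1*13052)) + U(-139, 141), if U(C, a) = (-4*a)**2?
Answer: 317758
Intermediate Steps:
U(C, a) = 16*a**2
(879 + (11835 - 1*13052)) + U(-139, 141) = (879 + (11835 - 1*13052)) + 16*141**2 = (879 + (11835 - 13052)) + 16*19881 = (879 - 1217) + 318096 = -338 + 318096 = 317758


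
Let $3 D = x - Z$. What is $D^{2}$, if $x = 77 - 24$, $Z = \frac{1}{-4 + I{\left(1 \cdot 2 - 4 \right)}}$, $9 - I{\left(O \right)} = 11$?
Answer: $\frac{101761}{324} \approx 314.08$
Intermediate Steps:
$I{\left(O \right)} = -2$ ($I{\left(O \right)} = 9 - 11 = -2$)
$Z = - \frac{1}{6}$ ($Z = \frac{1}{-4 - 2} = \frac{1}{-6} = - \frac{1}{6} \approx -0.16667$)
$x = 53$ ($x = 77 - 24 = 53$)
$D = \frac{319}{18}$ ($D = \frac{53 - - \frac{1}{6}}{3} = \frac{53 + \frac{1}{6}}{3} = \frac{1}{3} \cdot \frac{319}{6} = \frac{319}{18} \approx 17.722$)
$D^{2} = \left(\frac{319}{18}\right)^{2} = \frac{101761}{324}$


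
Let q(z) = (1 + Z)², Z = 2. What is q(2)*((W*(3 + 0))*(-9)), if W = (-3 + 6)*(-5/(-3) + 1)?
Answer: -1944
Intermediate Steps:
W = 8 (W = 3*(-5*(-⅓) + 1) = 3*(5/3 + 1) = 3*(8/3) = 8)
q(z) = 9 (q(z) = (1 + 2)² = 3² = 9)
q(2)*((W*(3 + 0))*(-9)) = 9*((8*(3 + 0))*(-9)) = 9*((8*3)*(-9)) = 9*(24*(-9)) = 9*(-216) = -1944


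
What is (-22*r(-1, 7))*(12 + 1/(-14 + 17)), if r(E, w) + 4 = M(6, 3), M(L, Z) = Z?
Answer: 814/3 ≈ 271.33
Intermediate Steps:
r(E, w) = -1 (r(E, w) = -4 + 3 = -1)
(-22*r(-1, 7))*(12 + 1/(-14 + 17)) = (-22*(-1))*(12 + 1/(-14 + 17)) = 22*(12 + 1/3) = 22*(12 + ⅓) = 22*(37/3) = 814/3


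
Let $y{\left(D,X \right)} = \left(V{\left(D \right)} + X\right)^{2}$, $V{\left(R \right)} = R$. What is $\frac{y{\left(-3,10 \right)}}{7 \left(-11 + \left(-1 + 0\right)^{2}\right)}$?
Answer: $- \frac{7}{10} \approx -0.7$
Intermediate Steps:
$y{\left(D,X \right)} = \left(D + X\right)^{2}$
$\frac{y{\left(-3,10 \right)}}{7 \left(-11 + \left(-1 + 0\right)^{2}\right)} = \frac{\left(-3 + 10\right)^{2}}{7 \left(-11 + \left(-1 + 0\right)^{2}\right)} = \frac{7^{2}}{7 \left(-11 + \left(-1\right)^{2}\right)} = \frac{1}{7 \left(-11 + 1\right)} 49 = \frac{1}{7 \left(-10\right)} 49 = \frac{1}{-70} \cdot 49 = \left(- \frac{1}{70}\right) 49 = - \frac{7}{10}$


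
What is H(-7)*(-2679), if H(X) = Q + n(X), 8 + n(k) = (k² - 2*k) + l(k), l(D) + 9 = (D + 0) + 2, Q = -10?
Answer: -83049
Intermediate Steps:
l(D) = -7 + D (l(D) = -9 + ((D + 0) + 2) = -9 + (D + 2) = -9 + (2 + D) = -7 + D)
n(k) = -15 + k² - k (n(k) = -8 + ((k² - 2*k) + (-7 + k)) = -8 + (-7 + k² - k) = -15 + k² - k)
H(X) = -25 + X² - X (H(X) = -10 + (-15 + X² - X) = -25 + X² - X)
H(-7)*(-2679) = (-25 + (-7)² - 1*(-7))*(-2679) = (-25 + 49 + 7)*(-2679) = 31*(-2679) = -83049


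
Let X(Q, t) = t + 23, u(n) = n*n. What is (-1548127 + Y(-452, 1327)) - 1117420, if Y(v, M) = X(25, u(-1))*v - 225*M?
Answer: -2974970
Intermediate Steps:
u(n) = n²
X(Q, t) = 23 + t
Y(v, M) = -225*M + 24*v (Y(v, M) = (23 + (-1)²)*v - 225*M = (23 + 1)*v - 225*M = 24*v - 225*M = -225*M + 24*v)
(-1548127 + Y(-452, 1327)) - 1117420 = (-1548127 + (-225*1327 + 24*(-452))) - 1117420 = (-1548127 + (-298575 - 10848)) - 1117420 = (-1548127 - 309423) - 1117420 = -1857550 - 1117420 = -2974970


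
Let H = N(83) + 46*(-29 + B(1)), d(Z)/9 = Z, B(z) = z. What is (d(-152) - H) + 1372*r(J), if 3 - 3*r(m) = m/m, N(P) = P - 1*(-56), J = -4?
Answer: 2087/3 ≈ 695.67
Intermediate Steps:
N(P) = 56 + P (N(P) = P + 56 = 56 + P)
r(m) = 2/3 (r(m) = 1 - m/(3*m) = 1 - 1/3*1 = 1 - 1/3 = 2/3)
d(Z) = 9*Z
H = -1149 (H = (56 + 83) + 46*(-29 + 1) = 139 + 46*(-28) = 139 - 1288 = -1149)
(d(-152) - H) + 1372*r(J) = (9*(-152) - 1*(-1149)) + 1372*(2/3) = (-1368 + 1149) + 2744/3 = -219 + 2744/3 = 2087/3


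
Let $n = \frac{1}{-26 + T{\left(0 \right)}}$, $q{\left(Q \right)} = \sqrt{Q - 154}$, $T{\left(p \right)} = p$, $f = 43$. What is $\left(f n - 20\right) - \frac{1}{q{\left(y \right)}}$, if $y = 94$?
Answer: $- \frac{563}{26} + \frac{i \sqrt{15}}{30} \approx -21.654 + 0.1291 i$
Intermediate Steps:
$q{\left(Q \right)} = \sqrt{-154 + Q}$
$n = - \frac{1}{26}$ ($n = \frac{1}{-26 + 0} = \frac{1}{-26} = - \frac{1}{26} \approx -0.038462$)
$\left(f n - 20\right) - \frac{1}{q{\left(y \right)}} = \left(43 \left(- \frac{1}{26}\right) - 20\right) - \frac{1}{\sqrt{-154 + 94}} = \left(- \frac{43}{26} - 20\right) - \frac{1}{\sqrt{-60}} = - \frac{563}{26} - \frac{1}{2 i \sqrt{15}} = - \frac{563}{26} - - \frac{i \sqrt{15}}{30} = - \frac{563}{26} + \frac{i \sqrt{15}}{30}$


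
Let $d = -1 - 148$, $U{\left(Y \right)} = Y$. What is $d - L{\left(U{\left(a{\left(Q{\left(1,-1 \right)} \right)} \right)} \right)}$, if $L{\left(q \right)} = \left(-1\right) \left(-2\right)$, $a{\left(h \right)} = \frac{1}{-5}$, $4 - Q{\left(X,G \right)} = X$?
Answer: $-151$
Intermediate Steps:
$Q{\left(X,G \right)} = 4 - X$
$a{\left(h \right)} = - \frac{1}{5}$
$L{\left(q \right)} = 2$
$d = -149$ ($d = -1 - 148 = -149$)
$d - L{\left(U{\left(a{\left(Q{\left(1,-1 \right)} \right)} \right)} \right)} = -149 - 2 = -151$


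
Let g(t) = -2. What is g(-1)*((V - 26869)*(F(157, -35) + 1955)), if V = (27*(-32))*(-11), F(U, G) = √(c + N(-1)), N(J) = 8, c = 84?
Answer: 67897150 + 69460*√23 ≈ 6.8230e+7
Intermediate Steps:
F(U, G) = 2*√23 (F(U, G) = √(84 + 8) = √92 = 2*√23)
V = 9504 (V = -864*(-11) = 9504)
g(-1)*((V - 26869)*(F(157, -35) + 1955)) = -2*(9504 - 26869)*(2*√23 + 1955) = -(-34730)*(1955 + 2*√23) = -2*(-33948575 - 34730*√23) = 67897150 + 69460*√23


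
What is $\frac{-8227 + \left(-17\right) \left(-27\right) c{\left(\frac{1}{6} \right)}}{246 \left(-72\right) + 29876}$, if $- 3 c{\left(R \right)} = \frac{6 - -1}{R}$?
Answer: $- \frac{14653}{12164} \approx -1.2046$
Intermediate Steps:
$c{\left(R \right)} = - \frac{7}{3 R}$ ($c{\left(R \right)} = - \frac{\left(6 - -1\right) \frac{1}{R}}{3} = - \frac{\left(6 + 1\right) \frac{1}{R}}{3} = - \frac{7 \frac{1}{R}}{3} = - \frac{7}{3 R}$)
$\frac{-8227 + \left(-17\right) \left(-27\right) c{\left(\frac{1}{6} \right)}}{246 \left(-72\right) + 29876} = \frac{-8227 + \left(-17\right) \left(-27\right) \left(- \frac{7}{3 \cdot \frac{1}{6}}\right)}{246 \left(-72\right) + 29876} = \frac{-8227 + 459 \left(- \frac{7 \frac{1}{\frac{1}{6}}}{3}\right)}{-17712 + 29876} = \frac{-8227 + 459 \left(\left(- \frac{7}{3}\right) 6\right)}{12164} = \left(-8227 + 459 \left(-14\right)\right) \frac{1}{12164} = \left(-8227 - 6426\right) \frac{1}{12164} = \left(-14653\right) \frac{1}{12164} = - \frac{14653}{12164}$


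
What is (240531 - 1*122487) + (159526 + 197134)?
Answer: 474704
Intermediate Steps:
(240531 - 1*122487) + (159526 + 197134) = (240531 - 122487) + 356660 = 118044 + 356660 = 474704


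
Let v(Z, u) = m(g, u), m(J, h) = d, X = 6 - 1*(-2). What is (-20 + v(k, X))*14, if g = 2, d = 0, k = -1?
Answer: -280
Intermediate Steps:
X = 8 (X = 6 + 2 = 8)
m(J, h) = 0
v(Z, u) = 0
(-20 + v(k, X))*14 = (-20 + 0)*14 = -20*14 = -280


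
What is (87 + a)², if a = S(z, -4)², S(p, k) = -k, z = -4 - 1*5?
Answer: 10609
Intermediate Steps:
z = -9 (z = -4 - 5 = -9)
a = 16 (a = (-1*(-4))² = 4² = 16)
(87 + a)² = (87 + 16)² = 103² = 10609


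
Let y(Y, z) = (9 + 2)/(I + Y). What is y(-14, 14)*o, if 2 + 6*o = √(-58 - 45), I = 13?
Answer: 11/3 - 11*I*√103/6 ≈ 3.6667 - 18.606*I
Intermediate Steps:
y(Y, z) = 11/(13 + Y) (y(Y, z) = (9 + 2)/(13 + Y) = 11/(13 + Y))
o = -⅓ + I*√103/6 (o = -⅓ + √(-58 - 45)/6 = -⅓ + √(-103)/6 = -⅓ + (I*√103)/6 = -⅓ + I*√103/6 ≈ -0.33333 + 1.6915*I)
y(-14, 14)*o = (11/(13 - 14))*(-⅓ + I*√103/6) = (11/(-1))*(-⅓ + I*√103/6) = (11*(-1))*(-⅓ + I*√103/6) = -11*(-⅓ + I*√103/6) = 11/3 - 11*I*√103/6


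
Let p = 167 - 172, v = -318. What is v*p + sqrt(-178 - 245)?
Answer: 1590 + 3*I*sqrt(47) ≈ 1590.0 + 20.567*I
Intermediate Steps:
p = -5
v*p + sqrt(-178 - 245) = -318*(-5) + sqrt(-178 - 245) = 1590 + sqrt(-423) = 1590 + 3*I*sqrt(47)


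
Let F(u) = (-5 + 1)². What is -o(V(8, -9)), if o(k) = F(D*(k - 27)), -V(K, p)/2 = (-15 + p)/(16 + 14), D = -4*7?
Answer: -16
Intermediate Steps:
D = -28
V(K, p) = 1 - p/15 (V(K, p) = -2*(-15 + p)/(16 + 14) = -2*(-15 + p)/30 = -2*(-½ + p/30) = 1 - p/15)
F(u) = 16 (F(u) = (-4)² = 16)
o(k) = 16
-o(V(8, -9)) = -1*16 = -16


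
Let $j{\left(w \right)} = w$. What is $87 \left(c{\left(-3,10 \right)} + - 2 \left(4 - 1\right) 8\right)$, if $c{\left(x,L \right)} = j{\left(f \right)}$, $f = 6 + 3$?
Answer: $-3393$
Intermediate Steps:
$f = 9$
$c{\left(x,L \right)} = 9$
$87 \left(c{\left(-3,10 \right)} + - 2 \left(4 - 1\right) 8\right) = 87 \left(9 + - 2 \left(4 - 1\right) 8\right) = 87 \left(9 + \left(-2\right) 3 \cdot 8\right) = 87 \left(9 - 48\right) = 87 \left(-39\right) = -3393$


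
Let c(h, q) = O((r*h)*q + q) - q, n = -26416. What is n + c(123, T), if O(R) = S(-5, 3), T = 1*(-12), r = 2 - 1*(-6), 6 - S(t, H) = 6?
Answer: -26404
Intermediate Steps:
S(t, H) = 0 (S(t, H) = 6 - 1*6 = 6 - 6 = 0)
r = 8 (r = 2 + 6 = 8)
T = -12
O(R) = 0
c(h, q) = -q (c(h, q) = 0 - q = -q)
n + c(123, T) = -26416 - 1*(-12) = -26416 + 12 = -26404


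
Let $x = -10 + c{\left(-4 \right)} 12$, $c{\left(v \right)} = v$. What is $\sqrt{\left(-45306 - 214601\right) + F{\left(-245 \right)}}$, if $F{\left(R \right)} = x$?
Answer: $3 i \sqrt{28885} \approx 509.87 i$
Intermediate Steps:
$x = -58$ ($x = -10 - 48 = -58$)
$F{\left(R \right)} = -58$
$\sqrt{\left(-45306 - 214601\right) + F{\left(-245 \right)}} = \sqrt{\left(-45306 - 214601\right) - 58} = \sqrt{-259907 - 58} = \sqrt{-259965} = 3 i \sqrt{28885}$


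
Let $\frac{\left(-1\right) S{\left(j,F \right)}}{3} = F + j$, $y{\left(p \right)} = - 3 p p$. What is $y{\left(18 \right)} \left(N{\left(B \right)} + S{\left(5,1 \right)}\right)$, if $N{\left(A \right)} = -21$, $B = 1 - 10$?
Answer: $37908$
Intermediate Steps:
$B = -9$
$y{\left(p \right)} = - 3 p^{2}$
$S{\left(j,F \right)} = - 3 F - 3 j$ ($S{\left(j,F \right)} = - 3 \left(F + j\right) = - 3 F - 3 j$)
$y{\left(18 \right)} \left(N{\left(B \right)} + S{\left(5,1 \right)}\right) = - 3 \cdot 18^{2} \left(-21 - 18\right) = \left(-3\right) 324 \left(-21 - 18\right) = - 972 \left(-21 - 18\right) = \left(-972\right) \left(-39\right) = 37908$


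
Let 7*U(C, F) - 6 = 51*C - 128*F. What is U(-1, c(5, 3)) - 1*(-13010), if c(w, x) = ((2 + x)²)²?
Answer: 1575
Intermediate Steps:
c(w, x) = (2 + x)⁴
U(C, F) = 6/7 - 128*F/7 + 51*C/7 (U(C, F) = 6/7 + (51*C - 128*F)/7 = 6/7 + (-128*F + 51*C)/7 = 6/7 + (-128*F/7 + 51*C/7) = 6/7 - 128*F/7 + 51*C/7)
U(-1, c(5, 3)) - 1*(-13010) = (6/7 - 128*(2 + 3)⁴/7 + (51/7)*(-1)) - 1*(-13010) = (6/7 - 128/7*5⁴ - 51/7) + 13010 = (6/7 - 128/7*625 - 51/7) + 13010 = (6/7 - 80000/7 - 51/7) + 13010 = -11435 + 13010 = 1575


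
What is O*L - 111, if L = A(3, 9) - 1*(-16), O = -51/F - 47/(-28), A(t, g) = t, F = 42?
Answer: -2861/28 ≈ -102.18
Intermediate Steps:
O = 13/28 (O = -51/42 - 47/(-28) = -51*1/42 - 47*(-1/28) = -17/14 + 47/28 = 13/28 ≈ 0.46429)
L = 19 (L = 3 - 1*(-16) = 3 + 16 = 19)
O*L - 111 = (13/28)*19 - 111 = 247/28 - 111 = -2861/28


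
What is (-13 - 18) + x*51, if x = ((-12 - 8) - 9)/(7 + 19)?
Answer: -2285/26 ≈ -87.885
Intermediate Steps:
x = -29/26 (x = (-20 - 9)/26 = -29*1/26 = -29/26 ≈ -1.1154)
(-13 - 18) + x*51 = (-13 - 18) - 29/26*51 = -31 - 1479/26 = -2285/26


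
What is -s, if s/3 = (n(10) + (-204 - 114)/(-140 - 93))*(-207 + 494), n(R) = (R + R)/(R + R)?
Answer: -474411/233 ≈ -2036.1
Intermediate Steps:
n(R) = 1 (n(R) = (2*R)/((2*R)) = (2*R)*(1/(2*R)) = 1)
s = 474411/233 (s = 3*((1 + (-204 - 114)/(-140 - 93))*(-207 + 494)) = 3*((1 - 318/(-233))*287) = 3*((1 - 318*(-1/233))*287) = 3*((1 + 318/233)*287) = 3*((551/233)*287) = 3*(158137/233) = 474411/233 ≈ 2036.1)
-s = -1*474411/233 = -474411/233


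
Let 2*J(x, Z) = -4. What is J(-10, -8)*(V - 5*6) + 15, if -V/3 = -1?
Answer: 69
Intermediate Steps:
V = 3 (V = -3*(-1) = 3)
J(x, Z) = -2 (J(x, Z) = (½)*(-4) = -2)
J(-10, -8)*(V - 5*6) + 15 = -2*(3 - 5*6) + 15 = -2*(3 - 30) + 15 = -2*(-27) + 15 = 54 + 15 = 69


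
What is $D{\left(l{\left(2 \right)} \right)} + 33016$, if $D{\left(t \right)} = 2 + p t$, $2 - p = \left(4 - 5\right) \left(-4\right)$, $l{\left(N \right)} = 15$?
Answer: $32988$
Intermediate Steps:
$p = -2$ ($p = 2 - \left(4 - 5\right) \left(-4\right) = 2 - \left(-1\right) \left(-4\right) = 2 - 4 = -2$)
$D{\left(t \right)} = 2 - 2 t$
$D{\left(l{\left(2 \right)} \right)} + 33016 = \left(2 - 30\right) + 33016 = -28 + 33016 = 32988$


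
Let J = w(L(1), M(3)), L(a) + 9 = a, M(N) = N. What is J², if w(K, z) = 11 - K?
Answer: 361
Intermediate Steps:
L(a) = -9 + a
J = 19 (J = 11 - (-9 + 1) = 11 - 1*(-8) = 11 + 8 = 19)
J² = 19² = 361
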